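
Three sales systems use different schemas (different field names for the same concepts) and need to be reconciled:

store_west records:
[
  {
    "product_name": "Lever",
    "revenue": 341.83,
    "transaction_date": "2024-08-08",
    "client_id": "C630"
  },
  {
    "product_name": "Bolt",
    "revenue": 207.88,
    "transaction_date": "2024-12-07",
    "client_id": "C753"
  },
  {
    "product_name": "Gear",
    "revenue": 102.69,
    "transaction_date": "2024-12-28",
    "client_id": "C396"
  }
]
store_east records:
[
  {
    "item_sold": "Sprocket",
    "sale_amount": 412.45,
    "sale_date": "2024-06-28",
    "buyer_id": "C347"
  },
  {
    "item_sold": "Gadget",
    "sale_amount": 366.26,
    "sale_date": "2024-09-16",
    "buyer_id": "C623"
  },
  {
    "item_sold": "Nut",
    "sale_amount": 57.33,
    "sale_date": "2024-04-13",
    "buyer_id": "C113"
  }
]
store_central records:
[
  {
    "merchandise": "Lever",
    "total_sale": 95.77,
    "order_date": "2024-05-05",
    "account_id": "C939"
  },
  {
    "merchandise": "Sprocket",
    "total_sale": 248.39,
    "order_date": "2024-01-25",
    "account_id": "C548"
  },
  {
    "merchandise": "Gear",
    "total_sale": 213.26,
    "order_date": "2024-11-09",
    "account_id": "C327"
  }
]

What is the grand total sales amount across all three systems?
2045.86

Schema reconciliation - all amount fields map to sale amount:

store_west (revenue): 652.4
store_east (sale_amount): 836.04
store_central (total_sale): 557.42

Grand total: 2045.86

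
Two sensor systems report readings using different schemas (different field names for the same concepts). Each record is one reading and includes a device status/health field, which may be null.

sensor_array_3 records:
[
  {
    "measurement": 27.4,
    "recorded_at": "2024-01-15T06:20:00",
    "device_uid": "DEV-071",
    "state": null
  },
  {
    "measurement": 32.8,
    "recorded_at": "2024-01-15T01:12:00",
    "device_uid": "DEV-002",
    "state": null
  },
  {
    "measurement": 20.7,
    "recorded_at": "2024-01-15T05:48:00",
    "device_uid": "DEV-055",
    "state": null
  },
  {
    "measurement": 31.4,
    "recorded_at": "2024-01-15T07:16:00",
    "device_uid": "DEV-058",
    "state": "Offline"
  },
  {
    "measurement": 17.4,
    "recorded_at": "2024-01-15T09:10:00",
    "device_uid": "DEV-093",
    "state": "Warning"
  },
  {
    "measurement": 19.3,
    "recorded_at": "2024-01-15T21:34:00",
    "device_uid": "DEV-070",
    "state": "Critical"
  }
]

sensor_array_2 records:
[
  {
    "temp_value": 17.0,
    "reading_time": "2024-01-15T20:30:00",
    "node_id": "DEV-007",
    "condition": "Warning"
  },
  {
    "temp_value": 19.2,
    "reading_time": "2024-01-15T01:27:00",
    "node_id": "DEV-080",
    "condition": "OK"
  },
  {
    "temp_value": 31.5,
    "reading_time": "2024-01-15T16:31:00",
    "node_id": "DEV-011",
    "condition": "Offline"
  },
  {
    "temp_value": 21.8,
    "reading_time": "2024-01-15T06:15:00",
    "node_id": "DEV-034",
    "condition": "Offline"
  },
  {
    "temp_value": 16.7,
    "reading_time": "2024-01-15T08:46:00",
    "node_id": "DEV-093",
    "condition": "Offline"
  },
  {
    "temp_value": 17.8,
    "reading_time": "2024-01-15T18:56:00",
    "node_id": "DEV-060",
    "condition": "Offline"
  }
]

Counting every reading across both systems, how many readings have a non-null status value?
9

Schema mapping: "state" (sensor_array_3) = "condition" (sensor_array_2) = status

Non-null in sensor_array_3: 3
Non-null in sensor_array_2: 6

Total non-null: 3 + 6 = 9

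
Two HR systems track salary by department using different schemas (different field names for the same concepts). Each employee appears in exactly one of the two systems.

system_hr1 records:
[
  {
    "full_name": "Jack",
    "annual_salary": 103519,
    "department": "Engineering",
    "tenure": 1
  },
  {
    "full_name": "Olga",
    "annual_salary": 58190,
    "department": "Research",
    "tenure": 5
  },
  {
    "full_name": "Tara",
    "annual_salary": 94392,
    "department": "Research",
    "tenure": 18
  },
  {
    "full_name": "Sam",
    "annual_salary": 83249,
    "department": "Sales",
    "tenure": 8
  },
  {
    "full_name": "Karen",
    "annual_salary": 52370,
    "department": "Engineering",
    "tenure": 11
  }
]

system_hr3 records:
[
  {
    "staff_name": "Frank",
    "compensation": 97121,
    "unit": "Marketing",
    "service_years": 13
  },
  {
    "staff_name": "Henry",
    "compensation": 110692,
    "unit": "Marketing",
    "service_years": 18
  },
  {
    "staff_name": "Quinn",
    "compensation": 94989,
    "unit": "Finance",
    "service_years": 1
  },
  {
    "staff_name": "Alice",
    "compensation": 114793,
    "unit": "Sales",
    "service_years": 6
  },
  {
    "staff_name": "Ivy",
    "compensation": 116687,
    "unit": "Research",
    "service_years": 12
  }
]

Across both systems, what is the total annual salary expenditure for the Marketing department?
207813

Schema mappings:
- "department" (system_hr1) = "unit" (system_hr3) = department
- "annual_salary" (system_hr1) = "compensation" (system_hr3) = salary

Marketing salaries from system_hr1: 0
Marketing salaries from system_hr3: 207813

Total: 0 + 207813 = 207813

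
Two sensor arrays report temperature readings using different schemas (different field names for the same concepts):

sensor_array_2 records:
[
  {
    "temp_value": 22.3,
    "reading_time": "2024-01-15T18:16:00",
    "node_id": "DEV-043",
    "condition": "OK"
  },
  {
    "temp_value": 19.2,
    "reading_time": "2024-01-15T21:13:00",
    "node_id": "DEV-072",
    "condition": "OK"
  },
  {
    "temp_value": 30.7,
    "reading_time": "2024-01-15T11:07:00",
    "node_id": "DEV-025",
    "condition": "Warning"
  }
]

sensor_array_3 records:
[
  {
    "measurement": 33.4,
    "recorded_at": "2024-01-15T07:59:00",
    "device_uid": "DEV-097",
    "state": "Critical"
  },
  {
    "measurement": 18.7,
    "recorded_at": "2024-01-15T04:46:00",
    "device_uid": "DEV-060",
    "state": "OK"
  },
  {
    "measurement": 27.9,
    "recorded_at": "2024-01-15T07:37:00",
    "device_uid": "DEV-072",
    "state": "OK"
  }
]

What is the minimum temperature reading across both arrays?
18.7

Schema mapping: "temp_value" (sensor_array_2) = "measurement" (sensor_array_3) = temperature reading

Minimum in sensor_array_2: 19.2
Minimum in sensor_array_3: 18.7

Overall minimum: min(19.2, 18.7) = 18.7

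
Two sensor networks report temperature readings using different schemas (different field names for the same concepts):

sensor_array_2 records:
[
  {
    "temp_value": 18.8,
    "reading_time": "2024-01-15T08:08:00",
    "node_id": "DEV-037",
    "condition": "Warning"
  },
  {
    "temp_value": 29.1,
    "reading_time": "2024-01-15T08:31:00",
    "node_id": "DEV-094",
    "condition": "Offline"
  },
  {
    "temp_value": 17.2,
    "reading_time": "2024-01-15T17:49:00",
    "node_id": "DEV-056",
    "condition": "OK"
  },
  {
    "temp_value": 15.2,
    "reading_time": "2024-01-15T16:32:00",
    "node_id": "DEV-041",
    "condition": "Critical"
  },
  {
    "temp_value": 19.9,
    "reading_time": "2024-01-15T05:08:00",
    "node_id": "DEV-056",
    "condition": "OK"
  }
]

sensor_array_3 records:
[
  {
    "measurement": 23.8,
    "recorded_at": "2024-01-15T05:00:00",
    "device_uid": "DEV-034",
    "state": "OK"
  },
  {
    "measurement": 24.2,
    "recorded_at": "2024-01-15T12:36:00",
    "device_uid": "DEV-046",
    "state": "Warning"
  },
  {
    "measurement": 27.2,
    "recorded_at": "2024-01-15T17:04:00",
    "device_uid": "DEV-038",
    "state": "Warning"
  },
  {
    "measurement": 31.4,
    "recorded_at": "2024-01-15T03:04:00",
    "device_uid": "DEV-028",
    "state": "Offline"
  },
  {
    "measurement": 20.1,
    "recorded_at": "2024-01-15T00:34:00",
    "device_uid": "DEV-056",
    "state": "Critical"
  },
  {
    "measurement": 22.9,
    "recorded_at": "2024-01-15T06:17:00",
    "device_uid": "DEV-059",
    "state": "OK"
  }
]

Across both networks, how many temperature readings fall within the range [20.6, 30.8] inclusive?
5

Schema mapping: "temp_value" (sensor_array_2) = "measurement" (sensor_array_3) = temperature

Readings in [20.6, 30.8] from sensor_array_2: 1
Readings in [20.6, 30.8] from sensor_array_3: 4

Total count: 1 + 4 = 5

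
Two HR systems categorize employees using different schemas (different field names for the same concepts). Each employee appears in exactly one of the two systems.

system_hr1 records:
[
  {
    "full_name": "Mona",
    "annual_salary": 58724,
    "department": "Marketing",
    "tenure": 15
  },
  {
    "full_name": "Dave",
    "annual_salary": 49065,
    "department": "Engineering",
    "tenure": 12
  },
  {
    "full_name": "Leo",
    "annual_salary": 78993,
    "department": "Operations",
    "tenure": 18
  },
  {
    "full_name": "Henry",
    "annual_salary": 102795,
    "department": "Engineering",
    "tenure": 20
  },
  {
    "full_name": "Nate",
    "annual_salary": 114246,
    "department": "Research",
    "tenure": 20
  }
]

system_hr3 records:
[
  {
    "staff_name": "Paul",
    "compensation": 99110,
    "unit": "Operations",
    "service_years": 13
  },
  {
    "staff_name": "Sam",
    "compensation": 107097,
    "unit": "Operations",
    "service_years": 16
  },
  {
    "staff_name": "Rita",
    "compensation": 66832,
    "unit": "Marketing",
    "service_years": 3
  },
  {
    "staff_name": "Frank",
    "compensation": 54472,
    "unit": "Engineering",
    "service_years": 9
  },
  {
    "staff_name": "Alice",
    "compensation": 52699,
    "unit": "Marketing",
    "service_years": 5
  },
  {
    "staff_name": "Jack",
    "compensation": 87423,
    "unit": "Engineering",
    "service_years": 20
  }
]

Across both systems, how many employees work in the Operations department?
3

Schema mapping: "department" (system_hr1) = "unit" (system_hr3) = department

Operations employees in system_hr1: 1
Operations employees in system_hr3: 2

Total in Operations: 1 + 2 = 3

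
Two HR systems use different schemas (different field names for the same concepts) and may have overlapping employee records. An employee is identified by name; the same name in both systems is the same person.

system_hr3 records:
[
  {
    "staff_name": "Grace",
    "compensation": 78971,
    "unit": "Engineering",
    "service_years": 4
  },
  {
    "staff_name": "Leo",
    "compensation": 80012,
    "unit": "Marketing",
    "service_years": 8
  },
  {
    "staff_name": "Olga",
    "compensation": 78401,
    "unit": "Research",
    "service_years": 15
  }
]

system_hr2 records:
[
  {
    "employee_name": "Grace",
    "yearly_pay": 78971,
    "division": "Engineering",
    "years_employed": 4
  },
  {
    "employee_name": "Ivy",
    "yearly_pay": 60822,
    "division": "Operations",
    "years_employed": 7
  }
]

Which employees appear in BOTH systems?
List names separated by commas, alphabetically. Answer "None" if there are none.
Grace

Schema mapping: "staff_name" (system_hr3) = "employee_name" (system_hr2) = employee name

Names in system_hr3: ['Grace', 'Leo', 'Olga']
Names in system_hr2: ['Grace', 'Ivy']

Intersection: ['Grace']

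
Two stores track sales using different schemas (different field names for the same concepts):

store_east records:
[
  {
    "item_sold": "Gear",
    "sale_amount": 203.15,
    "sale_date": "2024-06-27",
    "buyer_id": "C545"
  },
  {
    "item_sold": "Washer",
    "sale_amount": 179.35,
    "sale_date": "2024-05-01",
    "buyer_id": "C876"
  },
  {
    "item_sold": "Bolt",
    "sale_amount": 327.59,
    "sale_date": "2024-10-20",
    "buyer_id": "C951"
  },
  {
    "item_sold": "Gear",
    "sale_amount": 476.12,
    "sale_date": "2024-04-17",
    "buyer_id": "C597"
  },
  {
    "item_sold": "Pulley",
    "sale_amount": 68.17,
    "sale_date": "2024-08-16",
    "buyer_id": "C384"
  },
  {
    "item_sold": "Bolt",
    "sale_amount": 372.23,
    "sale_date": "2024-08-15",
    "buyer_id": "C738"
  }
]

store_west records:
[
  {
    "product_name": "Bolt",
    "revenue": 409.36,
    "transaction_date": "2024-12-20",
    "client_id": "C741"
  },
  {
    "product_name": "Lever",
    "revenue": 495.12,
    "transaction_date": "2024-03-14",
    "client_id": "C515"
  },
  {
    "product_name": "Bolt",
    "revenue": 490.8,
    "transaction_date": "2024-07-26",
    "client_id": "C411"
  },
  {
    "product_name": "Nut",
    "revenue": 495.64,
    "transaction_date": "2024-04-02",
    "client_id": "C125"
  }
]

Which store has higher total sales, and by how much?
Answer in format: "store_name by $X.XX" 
store_west by $264.31

Schema mapping: "sale_amount" (store_east) = "revenue" (store_west) = sale amount

Total for store_east: 1626.61
Total for store_west: 1890.92

Difference: |1626.61 - 1890.92| = 264.31
store_west has higher sales by $264.31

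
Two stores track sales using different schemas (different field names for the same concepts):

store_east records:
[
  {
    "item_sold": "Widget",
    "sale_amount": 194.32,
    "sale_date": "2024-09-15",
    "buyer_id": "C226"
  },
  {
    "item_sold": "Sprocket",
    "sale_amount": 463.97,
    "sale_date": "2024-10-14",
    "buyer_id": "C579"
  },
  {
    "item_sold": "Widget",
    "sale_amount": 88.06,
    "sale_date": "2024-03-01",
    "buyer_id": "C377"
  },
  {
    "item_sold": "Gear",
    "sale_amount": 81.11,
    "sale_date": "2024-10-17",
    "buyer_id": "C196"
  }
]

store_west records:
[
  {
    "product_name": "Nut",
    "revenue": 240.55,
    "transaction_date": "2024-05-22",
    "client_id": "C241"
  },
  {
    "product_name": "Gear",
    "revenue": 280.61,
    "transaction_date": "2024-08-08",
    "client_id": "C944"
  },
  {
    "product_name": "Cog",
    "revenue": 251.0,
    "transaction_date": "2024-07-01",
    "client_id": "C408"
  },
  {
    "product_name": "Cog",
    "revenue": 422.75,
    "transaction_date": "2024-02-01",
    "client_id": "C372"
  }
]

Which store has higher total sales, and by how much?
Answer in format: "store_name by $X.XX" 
store_west by $367.45

Schema mapping: "sale_amount" (store_east) = "revenue" (store_west) = sale amount

Total for store_east: 827.46
Total for store_west: 1194.91

Difference: |827.46 - 1194.91| = 367.45
store_west has higher sales by $367.45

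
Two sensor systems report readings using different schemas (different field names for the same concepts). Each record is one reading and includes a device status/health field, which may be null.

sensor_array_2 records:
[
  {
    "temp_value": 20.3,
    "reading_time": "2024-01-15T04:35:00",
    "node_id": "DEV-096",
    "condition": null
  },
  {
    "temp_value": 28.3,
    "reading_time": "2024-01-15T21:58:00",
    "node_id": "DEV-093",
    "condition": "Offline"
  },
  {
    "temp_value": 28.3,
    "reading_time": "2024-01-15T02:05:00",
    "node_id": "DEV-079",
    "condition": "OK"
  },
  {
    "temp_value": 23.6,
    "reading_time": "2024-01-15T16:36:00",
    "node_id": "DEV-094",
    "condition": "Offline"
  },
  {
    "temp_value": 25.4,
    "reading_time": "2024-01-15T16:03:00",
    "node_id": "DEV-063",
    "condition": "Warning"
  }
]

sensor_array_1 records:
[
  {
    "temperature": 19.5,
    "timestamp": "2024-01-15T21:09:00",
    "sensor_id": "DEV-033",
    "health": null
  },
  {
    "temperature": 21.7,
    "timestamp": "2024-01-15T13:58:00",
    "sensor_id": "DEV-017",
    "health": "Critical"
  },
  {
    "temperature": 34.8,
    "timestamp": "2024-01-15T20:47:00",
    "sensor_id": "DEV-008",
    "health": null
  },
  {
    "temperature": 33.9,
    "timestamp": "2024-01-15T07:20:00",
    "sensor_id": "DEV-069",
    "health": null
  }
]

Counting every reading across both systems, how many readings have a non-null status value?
5

Schema mapping: "condition" (sensor_array_2) = "health" (sensor_array_1) = status

Non-null in sensor_array_2: 4
Non-null in sensor_array_1: 1

Total non-null: 4 + 1 = 5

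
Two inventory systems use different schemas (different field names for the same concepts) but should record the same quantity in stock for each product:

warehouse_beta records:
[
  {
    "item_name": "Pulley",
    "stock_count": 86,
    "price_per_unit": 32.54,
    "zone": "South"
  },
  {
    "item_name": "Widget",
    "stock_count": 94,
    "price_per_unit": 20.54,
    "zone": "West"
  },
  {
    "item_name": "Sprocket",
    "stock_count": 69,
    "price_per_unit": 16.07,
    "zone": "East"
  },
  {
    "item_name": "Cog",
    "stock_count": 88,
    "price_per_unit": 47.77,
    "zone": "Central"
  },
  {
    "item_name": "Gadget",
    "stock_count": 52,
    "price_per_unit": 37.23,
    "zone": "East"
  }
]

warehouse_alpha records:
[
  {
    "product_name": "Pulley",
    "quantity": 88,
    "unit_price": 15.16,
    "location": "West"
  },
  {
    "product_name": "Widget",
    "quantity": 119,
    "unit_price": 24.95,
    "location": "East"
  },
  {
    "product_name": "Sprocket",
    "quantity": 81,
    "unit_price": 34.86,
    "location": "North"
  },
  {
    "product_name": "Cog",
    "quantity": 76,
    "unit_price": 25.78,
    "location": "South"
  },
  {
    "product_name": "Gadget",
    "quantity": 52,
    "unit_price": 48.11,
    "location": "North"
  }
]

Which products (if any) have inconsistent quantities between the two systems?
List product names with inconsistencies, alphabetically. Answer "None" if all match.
Cog, Pulley, Sprocket, Widget

Schema mappings:
- "item_name" (warehouse_beta) = "product_name" (warehouse_alpha) = product name
- "stock_count" (warehouse_beta) = "quantity" (warehouse_alpha) = quantity

Comparison:
  Pulley: 86 vs 88 - MISMATCH
  Widget: 94 vs 119 - MISMATCH
  Sprocket: 69 vs 81 - MISMATCH
  Cog: 88 vs 76 - MISMATCH
  Gadget: 52 vs 52 - MATCH

Products with inconsistencies: Cog, Pulley, Sprocket, Widget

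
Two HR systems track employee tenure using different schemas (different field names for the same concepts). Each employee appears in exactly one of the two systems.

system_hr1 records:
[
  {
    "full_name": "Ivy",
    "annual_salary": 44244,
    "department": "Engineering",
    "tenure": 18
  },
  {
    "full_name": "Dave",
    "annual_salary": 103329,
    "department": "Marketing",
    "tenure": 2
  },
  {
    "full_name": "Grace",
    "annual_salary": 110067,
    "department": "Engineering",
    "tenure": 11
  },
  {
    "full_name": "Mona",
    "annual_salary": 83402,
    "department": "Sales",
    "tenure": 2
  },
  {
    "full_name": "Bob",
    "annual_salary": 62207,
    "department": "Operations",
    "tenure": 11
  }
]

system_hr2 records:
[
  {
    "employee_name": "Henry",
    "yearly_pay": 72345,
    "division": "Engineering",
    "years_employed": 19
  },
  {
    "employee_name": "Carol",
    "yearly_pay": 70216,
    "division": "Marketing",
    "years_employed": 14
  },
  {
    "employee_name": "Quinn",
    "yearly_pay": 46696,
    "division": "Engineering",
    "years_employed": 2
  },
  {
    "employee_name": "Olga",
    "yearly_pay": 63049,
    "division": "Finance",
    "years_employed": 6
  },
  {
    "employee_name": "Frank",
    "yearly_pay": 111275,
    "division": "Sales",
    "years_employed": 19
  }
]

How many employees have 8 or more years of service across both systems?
6

Reconcile schemas: "tenure" (system_hr1) = "years_employed" (system_hr2) = years of service

From system_hr1: 3 employees with >= 8 years
From system_hr2: 3 employees with >= 8 years

Total: 3 + 3 = 6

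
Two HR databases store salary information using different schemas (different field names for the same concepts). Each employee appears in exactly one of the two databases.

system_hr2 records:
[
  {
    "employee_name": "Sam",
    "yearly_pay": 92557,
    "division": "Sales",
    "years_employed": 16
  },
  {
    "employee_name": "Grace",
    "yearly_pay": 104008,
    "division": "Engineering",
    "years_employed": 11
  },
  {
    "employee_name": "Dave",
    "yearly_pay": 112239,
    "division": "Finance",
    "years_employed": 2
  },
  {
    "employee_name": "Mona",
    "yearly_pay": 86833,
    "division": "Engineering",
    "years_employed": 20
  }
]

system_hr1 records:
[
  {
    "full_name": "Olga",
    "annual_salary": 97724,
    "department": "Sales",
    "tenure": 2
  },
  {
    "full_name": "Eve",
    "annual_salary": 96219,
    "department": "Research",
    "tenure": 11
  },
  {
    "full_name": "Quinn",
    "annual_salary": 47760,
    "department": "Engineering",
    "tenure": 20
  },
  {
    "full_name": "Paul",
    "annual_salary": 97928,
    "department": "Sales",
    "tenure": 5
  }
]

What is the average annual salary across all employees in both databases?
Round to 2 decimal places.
91908.50

Schema mapping: "yearly_pay" (system_hr2) = "annual_salary" (system_hr1) = annual salary

All salaries: [92557, 104008, 112239, 86833, 97724, 96219, 47760, 97928]
Sum: 735268
Count: 8
Average: 735268 / 8 = 91908.50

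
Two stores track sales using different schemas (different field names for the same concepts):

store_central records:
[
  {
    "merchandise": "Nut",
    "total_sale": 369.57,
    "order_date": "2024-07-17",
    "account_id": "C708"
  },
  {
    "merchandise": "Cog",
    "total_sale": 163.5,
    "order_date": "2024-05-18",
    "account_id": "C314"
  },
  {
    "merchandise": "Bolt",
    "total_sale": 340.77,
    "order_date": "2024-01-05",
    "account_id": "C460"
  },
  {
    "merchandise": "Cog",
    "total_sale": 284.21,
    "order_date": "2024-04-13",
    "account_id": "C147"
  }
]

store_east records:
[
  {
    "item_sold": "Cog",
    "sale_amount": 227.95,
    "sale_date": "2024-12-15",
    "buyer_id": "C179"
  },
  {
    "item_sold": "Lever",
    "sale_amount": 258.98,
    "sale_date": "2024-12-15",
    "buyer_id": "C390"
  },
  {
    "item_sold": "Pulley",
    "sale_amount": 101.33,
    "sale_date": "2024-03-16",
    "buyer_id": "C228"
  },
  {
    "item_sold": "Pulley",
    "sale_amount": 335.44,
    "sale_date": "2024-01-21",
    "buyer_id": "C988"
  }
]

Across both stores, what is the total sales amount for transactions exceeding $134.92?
1980.42

Schema mapping: "total_sale" (store_central) = "sale_amount" (store_east) = sale amount

Sum of sales > $134.92 in store_central: 1158.05
Sum of sales > $134.92 in store_east: 822.37

Total: 1158.05 + 822.37 = 1980.42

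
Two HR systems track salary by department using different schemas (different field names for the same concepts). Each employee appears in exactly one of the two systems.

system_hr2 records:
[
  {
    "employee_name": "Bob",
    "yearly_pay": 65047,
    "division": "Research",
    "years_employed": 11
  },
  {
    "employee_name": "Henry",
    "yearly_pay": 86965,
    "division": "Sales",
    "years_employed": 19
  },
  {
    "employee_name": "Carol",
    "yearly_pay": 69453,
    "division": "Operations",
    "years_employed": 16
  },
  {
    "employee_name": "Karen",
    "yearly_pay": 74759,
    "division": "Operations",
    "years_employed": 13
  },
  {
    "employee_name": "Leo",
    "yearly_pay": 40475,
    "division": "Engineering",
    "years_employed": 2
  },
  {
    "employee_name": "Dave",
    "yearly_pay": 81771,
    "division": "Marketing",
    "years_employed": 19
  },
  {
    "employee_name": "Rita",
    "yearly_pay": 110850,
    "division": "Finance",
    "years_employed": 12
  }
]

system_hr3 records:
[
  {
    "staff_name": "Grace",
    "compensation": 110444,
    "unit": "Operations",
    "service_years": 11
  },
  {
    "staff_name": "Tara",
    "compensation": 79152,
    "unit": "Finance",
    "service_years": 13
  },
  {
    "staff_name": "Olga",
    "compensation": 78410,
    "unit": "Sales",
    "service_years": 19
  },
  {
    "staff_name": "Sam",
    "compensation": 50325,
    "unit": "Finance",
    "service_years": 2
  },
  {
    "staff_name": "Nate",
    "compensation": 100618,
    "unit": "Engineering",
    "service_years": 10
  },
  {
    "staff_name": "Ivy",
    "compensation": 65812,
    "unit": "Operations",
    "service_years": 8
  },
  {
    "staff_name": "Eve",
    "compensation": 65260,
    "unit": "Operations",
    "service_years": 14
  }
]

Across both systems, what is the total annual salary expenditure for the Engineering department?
141093

Schema mappings:
- "division" (system_hr2) = "unit" (system_hr3) = department
- "yearly_pay" (system_hr2) = "compensation" (system_hr3) = salary

Engineering salaries from system_hr2: 40475
Engineering salaries from system_hr3: 100618

Total: 40475 + 100618 = 141093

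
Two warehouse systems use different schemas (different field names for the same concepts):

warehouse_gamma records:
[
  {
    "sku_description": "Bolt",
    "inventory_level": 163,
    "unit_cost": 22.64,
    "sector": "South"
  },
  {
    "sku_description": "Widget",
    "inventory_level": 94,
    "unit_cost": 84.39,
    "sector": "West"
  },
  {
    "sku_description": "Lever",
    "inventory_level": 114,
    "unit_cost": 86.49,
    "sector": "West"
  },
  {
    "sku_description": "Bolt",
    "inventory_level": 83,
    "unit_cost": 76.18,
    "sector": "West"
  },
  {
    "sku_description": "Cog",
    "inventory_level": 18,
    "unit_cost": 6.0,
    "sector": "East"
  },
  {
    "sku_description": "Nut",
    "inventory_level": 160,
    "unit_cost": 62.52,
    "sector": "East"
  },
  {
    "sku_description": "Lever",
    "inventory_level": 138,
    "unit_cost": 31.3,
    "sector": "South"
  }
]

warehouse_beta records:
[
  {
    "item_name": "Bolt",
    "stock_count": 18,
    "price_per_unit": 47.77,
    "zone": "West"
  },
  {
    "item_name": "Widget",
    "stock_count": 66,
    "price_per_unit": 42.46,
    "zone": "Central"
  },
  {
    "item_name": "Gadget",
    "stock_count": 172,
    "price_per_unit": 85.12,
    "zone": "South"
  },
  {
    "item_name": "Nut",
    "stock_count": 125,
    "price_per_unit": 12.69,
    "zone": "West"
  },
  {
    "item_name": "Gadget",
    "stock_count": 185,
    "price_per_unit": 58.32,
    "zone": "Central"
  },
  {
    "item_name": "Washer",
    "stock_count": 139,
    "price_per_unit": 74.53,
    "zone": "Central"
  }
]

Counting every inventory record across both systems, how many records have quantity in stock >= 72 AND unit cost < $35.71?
3

Schema mappings:
- "inventory_level" (warehouse_gamma) = "stock_count" (warehouse_beta) = quantity
- "unit_cost" (warehouse_gamma) = "price_per_unit" (warehouse_beta) = unit cost

Records meeting both conditions in warehouse_gamma: 2
Records meeting both conditions in warehouse_beta: 1

Total: 2 + 1 = 3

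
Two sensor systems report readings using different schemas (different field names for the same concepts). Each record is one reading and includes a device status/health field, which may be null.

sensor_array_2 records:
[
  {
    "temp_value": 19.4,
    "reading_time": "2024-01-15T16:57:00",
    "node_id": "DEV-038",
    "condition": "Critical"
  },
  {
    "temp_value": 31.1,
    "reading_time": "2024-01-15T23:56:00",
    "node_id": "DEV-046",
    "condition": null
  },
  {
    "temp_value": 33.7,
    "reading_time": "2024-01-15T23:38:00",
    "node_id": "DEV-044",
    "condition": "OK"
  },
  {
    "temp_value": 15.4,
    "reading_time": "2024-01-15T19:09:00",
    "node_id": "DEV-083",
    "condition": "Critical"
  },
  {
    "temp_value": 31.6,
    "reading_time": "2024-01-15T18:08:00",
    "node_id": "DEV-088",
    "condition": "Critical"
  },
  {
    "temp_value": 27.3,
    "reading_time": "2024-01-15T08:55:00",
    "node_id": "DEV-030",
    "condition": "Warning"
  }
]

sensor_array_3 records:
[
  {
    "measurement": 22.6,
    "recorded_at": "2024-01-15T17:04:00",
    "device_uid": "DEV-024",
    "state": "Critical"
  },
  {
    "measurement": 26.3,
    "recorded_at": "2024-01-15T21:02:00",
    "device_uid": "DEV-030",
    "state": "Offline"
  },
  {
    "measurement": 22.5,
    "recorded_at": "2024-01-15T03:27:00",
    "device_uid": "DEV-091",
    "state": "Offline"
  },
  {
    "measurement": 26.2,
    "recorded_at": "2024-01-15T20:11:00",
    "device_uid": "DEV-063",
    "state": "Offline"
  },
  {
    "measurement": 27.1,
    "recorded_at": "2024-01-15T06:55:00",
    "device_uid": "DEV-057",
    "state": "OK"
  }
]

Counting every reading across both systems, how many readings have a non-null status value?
10

Schema mapping: "condition" (sensor_array_2) = "state" (sensor_array_3) = status

Non-null in sensor_array_2: 5
Non-null in sensor_array_3: 5

Total non-null: 5 + 5 = 10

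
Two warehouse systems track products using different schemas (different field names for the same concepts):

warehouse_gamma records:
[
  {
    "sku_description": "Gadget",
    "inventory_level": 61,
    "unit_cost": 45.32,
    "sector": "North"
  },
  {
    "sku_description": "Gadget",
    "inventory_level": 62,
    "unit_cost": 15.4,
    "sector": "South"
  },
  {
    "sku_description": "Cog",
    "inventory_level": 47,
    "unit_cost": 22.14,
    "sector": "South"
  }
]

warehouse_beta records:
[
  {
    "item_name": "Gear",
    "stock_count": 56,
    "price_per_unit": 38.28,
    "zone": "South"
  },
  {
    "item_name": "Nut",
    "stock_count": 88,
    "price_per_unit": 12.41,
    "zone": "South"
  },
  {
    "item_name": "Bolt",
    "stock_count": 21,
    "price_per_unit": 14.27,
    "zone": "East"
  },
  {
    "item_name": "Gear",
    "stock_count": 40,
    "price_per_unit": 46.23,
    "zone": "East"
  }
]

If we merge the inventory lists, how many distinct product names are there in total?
5

Schema mapping: "sku_description" (warehouse_gamma) = "item_name" (warehouse_beta) = product name

Products in warehouse_gamma: ['Cog', 'Gadget']
Products in warehouse_beta: ['Bolt', 'Gear', 'Nut']

Union (unique products): ['Bolt', 'Cog', 'Gadget', 'Gear', 'Nut']
Count: 5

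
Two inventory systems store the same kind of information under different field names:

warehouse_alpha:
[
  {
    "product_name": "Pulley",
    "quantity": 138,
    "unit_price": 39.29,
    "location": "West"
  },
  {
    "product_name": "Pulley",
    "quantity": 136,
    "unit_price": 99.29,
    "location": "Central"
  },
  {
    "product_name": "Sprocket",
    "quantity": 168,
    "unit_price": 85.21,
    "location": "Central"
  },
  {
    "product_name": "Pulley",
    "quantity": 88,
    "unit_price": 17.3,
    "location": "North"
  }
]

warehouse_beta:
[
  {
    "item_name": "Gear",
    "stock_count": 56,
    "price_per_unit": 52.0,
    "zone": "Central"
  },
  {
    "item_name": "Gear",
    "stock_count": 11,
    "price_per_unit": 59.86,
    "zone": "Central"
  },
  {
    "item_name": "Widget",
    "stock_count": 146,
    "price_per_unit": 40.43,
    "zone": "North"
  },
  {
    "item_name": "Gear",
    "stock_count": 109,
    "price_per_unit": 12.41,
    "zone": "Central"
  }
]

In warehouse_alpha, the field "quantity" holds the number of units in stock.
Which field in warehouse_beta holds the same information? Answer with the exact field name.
stock_count

In warehouse_alpha, "quantity" holds the number of units in stock.
The fields in warehouse_beta are: "item_name", "stock_count", "price_per_unit", "zone".
"stock_count" is the match: the name refers to the same concept and its values are whole-number counts (e.g. 56, 11).
The other fields ("item_name", "price_per_unit", "zone") hold different kinds of data.

So "quantity" in warehouse_alpha corresponds to "stock_count" in warehouse_beta.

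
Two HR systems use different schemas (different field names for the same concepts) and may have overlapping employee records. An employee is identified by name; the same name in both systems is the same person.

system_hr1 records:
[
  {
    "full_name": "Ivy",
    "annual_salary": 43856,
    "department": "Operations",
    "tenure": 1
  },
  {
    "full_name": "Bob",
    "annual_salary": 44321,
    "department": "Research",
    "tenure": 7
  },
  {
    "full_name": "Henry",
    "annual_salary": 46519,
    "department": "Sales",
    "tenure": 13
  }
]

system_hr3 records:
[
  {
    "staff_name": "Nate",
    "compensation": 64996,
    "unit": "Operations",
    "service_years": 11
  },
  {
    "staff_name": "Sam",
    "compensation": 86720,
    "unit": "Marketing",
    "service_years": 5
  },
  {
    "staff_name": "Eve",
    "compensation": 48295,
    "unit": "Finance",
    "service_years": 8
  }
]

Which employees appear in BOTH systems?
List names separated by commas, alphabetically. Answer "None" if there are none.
None

Schema mapping: "full_name" (system_hr1) = "staff_name" (system_hr3) = employee name

Names in system_hr1: ['Bob', 'Henry', 'Ivy']
Names in system_hr3: ['Eve', 'Nate', 'Sam']

Intersection: None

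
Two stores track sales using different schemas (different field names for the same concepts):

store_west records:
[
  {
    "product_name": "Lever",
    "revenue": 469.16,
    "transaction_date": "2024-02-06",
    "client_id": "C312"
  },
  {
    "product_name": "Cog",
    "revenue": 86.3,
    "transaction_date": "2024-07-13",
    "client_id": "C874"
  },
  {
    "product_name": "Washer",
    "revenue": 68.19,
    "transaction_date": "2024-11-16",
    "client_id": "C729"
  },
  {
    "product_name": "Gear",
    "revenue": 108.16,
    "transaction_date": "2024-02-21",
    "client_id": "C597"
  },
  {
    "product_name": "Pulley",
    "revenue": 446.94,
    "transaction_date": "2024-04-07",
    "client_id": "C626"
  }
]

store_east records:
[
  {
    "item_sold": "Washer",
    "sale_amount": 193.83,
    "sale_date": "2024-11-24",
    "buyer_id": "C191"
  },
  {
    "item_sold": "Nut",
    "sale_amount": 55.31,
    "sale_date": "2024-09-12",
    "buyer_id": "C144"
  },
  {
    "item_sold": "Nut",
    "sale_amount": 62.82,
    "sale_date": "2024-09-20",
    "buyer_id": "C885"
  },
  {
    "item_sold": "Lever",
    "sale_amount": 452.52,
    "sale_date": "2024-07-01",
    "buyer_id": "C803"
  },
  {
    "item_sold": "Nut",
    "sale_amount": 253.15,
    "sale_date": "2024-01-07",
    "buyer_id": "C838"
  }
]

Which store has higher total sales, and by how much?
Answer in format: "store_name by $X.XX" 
store_west by $161.12

Schema mapping: "revenue" (store_west) = "sale_amount" (store_east) = sale amount

Total for store_west: 1178.75
Total for store_east: 1017.63

Difference: |1178.75 - 1017.63| = 161.12
store_west has higher sales by $161.12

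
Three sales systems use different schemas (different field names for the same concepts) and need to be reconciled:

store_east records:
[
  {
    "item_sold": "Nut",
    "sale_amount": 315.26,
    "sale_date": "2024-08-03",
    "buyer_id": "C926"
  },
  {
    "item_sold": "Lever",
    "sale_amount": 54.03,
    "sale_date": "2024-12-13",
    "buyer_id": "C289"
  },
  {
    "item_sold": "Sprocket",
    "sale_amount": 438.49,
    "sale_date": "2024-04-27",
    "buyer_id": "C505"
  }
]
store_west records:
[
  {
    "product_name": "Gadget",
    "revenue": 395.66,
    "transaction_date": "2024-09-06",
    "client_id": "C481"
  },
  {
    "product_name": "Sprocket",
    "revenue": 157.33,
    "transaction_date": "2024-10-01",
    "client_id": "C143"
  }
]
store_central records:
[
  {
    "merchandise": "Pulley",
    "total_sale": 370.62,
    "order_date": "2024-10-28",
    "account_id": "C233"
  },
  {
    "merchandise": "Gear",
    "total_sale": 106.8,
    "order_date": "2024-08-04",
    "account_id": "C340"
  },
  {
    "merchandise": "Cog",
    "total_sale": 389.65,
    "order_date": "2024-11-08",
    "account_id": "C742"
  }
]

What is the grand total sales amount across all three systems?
2227.84

Schema reconciliation - all amount fields map to sale amount:

store_east (sale_amount): 807.78
store_west (revenue): 552.99
store_central (total_sale): 867.07

Grand total: 2227.84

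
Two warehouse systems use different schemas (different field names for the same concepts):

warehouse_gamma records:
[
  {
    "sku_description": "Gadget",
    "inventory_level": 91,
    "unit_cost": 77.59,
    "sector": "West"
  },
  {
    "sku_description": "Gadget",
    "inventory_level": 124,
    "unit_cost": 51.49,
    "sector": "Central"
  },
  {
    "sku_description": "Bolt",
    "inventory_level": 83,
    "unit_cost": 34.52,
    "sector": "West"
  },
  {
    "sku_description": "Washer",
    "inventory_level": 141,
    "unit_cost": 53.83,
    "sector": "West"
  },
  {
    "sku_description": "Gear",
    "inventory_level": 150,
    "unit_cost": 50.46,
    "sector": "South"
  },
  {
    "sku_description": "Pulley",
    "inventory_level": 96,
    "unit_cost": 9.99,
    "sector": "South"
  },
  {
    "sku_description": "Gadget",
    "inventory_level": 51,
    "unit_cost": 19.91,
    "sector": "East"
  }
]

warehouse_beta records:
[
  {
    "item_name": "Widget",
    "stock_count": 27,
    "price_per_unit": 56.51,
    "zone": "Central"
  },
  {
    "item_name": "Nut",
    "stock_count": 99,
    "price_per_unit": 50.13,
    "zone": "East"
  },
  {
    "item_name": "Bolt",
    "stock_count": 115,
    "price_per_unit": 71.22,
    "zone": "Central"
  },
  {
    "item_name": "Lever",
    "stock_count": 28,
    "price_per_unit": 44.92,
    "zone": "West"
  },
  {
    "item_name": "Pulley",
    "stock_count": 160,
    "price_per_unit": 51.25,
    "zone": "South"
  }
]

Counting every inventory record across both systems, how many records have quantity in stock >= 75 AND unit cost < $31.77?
1

Schema mappings:
- "inventory_level" (warehouse_gamma) = "stock_count" (warehouse_beta) = quantity
- "unit_cost" (warehouse_gamma) = "price_per_unit" (warehouse_beta) = unit cost

Records meeting both conditions in warehouse_gamma: 1
Records meeting both conditions in warehouse_beta: 0

Total: 1 + 0 = 1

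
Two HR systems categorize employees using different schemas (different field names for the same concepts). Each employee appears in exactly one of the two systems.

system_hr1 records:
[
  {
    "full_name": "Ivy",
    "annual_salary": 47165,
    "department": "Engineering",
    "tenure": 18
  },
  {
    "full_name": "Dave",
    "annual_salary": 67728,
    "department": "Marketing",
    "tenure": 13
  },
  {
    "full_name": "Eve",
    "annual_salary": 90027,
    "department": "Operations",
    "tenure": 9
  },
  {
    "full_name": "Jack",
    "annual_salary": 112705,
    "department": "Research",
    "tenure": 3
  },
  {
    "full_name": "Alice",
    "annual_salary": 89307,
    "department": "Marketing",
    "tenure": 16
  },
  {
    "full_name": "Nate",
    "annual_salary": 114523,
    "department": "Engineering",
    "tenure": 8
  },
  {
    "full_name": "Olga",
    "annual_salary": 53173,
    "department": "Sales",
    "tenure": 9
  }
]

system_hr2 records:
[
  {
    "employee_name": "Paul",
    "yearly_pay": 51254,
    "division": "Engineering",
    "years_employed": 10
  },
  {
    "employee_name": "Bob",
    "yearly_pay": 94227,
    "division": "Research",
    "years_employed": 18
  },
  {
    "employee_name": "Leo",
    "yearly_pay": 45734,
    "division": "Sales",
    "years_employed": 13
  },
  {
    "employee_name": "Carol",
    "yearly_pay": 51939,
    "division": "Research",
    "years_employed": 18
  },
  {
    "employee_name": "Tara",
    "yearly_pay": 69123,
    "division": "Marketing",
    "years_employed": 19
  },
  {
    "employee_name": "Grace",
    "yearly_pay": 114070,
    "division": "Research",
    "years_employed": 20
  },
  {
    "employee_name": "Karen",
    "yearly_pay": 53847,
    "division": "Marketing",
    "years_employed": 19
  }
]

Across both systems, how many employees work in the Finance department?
0

Schema mapping: "department" (system_hr1) = "division" (system_hr2) = department

Finance employees in system_hr1: 0
Finance employees in system_hr2: 0

Total in Finance: 0 + 0 = 0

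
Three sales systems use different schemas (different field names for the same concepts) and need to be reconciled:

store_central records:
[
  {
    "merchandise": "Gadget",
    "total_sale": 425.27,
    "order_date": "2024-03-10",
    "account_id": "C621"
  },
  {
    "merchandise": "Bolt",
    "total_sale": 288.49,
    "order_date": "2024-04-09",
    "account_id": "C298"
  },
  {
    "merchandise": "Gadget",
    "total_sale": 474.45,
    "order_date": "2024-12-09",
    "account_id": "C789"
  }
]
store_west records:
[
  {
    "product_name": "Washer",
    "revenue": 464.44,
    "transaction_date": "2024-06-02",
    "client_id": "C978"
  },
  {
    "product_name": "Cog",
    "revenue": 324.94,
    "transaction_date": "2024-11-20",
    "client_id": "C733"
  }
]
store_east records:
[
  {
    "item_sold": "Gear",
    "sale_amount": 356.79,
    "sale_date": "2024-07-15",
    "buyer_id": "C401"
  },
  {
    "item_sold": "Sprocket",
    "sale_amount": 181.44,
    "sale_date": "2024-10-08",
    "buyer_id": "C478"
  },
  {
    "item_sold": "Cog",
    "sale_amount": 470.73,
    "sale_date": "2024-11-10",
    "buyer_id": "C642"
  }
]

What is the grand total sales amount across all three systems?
2986.55

Schema reconciliation - all amount fields map to sale amount:

store_central (total_sale): 1188.21
store_west (revenue): 789.38
store_east (sale_amount): 1008.96

Grand total: 2986.55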